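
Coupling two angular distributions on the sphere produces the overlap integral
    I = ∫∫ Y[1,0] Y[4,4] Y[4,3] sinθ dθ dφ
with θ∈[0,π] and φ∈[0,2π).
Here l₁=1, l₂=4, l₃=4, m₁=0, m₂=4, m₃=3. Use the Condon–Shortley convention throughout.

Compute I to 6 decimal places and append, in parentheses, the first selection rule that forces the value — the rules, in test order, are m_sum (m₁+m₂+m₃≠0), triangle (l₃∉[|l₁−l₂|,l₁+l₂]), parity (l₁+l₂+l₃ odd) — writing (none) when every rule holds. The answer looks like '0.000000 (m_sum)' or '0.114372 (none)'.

Σmᵢ = 7 ≠ 0, so the φ-integral vanishes; I = 0

0.000000 (m_sum)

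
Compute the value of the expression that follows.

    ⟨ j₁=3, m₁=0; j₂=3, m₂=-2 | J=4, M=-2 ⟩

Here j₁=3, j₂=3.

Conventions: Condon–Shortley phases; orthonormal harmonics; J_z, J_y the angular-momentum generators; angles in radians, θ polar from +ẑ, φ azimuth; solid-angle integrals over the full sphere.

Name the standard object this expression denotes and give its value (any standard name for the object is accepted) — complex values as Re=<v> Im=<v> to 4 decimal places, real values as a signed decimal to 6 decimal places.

This is a Clebsch–Gordan (vector-coupling) coefficient.
√[9·2!4!4!/11! · 3!3!1!5!2!6!] = √(124416/77)
  +(−1)^0/∏(0,2,3,1,1,3)! = 1/72  (running 1/72)
  +(−1)^1/∏(1,1,2,0,2,4)! = -1/96  (running 1/288)
⟨..|..⟩ = √(124416/77)·(1/288) = +0.139573

Clebsch–Gordan coefficient, +√(3/154) ≈ +0.139573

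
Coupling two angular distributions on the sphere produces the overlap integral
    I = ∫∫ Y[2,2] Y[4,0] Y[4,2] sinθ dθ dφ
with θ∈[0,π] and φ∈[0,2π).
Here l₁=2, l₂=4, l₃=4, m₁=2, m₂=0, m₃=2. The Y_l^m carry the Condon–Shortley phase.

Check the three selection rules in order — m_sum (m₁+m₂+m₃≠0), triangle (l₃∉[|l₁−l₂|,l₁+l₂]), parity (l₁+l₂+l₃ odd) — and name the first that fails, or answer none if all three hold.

m_sum

azimuthal sum: 2 + 0 + 2 = 4  ✗
2 ≤ 4 ≤ 6 (triangle on l)
L = 2 + 4 + 4 = 10 (even)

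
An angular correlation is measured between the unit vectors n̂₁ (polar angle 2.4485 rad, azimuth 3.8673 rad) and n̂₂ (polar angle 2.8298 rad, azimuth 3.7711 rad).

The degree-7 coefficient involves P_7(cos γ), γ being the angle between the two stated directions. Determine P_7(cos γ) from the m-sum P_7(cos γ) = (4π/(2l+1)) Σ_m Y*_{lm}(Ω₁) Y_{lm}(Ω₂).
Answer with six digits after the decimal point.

-0.219461

Expand P_7 via completeness: Σ_{m} conj(Y_{7,m}) at Ω₁ times Y_{7,m} at Ω₂ —
  m=-7: Y*=(-0.007810, 0.020282)  Y=(0.000038, -0.000122)  product (0.000002, 0.000002)
  m=-6: Y*=(0.034321, 0.091697)  Y=(0.001194, -0.000881)  product (0.000122, 0.000079)
  m=-5: Y*=(0.231090, 0.122355)  Y=(0.010742, -0.000064)  product (0.002490, 0.001300)
  m=-4: Y*=(0.428987, -0.104418)  Y=(0.044071, 0.031700)  product (0.022216, 0.008997)
  m=-3: Y*=(0.230564, -0.332481)  Y=(0.060427, 0.183744)  product (0.075024, 0.022274)
  m=-2: Y*=(0.000097, 0.000808)  Y=(-0.140586, 0.436206)  product (-0.000366, -0.000071)
  m=-1: Y*=(0.291629, 0.258738)  Y=(-0.475200, 0.346117)  product (-0.228135, -0.022015)
  m=+0: Y*=(0.124654, -0.000000)  Y=(-0.037443, 0.000000)  product (-0.004667, 0.000000)
  m=+1: Y*=(-0.291629, 0.258738)  Y=(0.475200, 0.346117)  product (-0.228135, 0.022015)
  m=+2: Y*=(0.000097, -0.000808)  Y=(-0.140586, -0.436206)  product (-0.000366, 0.000071)
  m=+3: Y*=(-0.230564, -0.332481)  Y=(-0.060427, 0.183744)  product (0.075024, -0.022274)
  m=+4: Y*=(0.428987, 0.104418)  Y=(0.044071, -0.031700)  product (0.022216, -0.008997)
  m=+5: Y*=(-0.231090, 0.122355)  Y=(-0.010742, -0.000064)  product (0.002490, -0.001300)
  m=+6: Y*=(0.034321, -0.091697)  Y=(0.001194, 0.000881)  product (0.000122, -0.000079)
  m=+7: Y*=(0.007810, 0.020282)  Y=(-0.000038, -0.000122)  product (0.000002, -0.000002)
Total Σ_m = (-0.261963, -0.000000). Multiply by 0.837758: (-0.219461, -0.000000). P_7(cos γ) = -0.219461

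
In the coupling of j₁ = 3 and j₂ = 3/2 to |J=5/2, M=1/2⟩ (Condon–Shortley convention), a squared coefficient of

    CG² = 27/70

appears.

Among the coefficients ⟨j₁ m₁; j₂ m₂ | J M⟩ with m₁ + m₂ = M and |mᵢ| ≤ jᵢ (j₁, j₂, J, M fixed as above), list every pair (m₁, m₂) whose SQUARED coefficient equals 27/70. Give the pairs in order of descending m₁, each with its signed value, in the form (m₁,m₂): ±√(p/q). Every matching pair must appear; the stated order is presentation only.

(-1,3/2): +√(27/70)

Admissible pairs with m₁+m₂ = M = 1/2: (-1,3/2), (0,1/2), (1,-1/2), (2,-3/2)
  (m₁,m₂)=(2,-3/2): CG² = 3/7, CG = +√(3/7)
  (m₁,m₂)=(1,-1/2): CG² = 1/70, CG = −√(1/70)
  (m₁,m₂)=(0,1/2): CG² = 6/35, CG = −√(6/35)
  (m₁,m₂)=(-1,3/2): CG² = 27/70, CG = +√(27/70)   ← matches the target
Pairs with CG² = 27/70: (-1,3/2): +√(27/70)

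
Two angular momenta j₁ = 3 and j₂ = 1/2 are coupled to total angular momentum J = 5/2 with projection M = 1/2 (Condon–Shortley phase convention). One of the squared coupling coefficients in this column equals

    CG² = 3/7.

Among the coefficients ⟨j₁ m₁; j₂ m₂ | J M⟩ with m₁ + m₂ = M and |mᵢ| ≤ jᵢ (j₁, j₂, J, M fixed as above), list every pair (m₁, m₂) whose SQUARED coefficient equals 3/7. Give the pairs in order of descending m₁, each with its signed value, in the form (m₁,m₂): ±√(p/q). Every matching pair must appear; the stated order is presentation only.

(0,1/2): −√(3/7)

Admissible pairs with m₁+m₂ = M = 1/2: (0,1/2), (1,-1/2)
  (m₁,m₂)=(1,-1/2): CG² = 4/7, CG = +√(4/7)
  (m₁,m₂)=(0,1/2): CG² = 3/7, CG = −√(3/7)   ← matches the target
Pairs with CG² = 3/7: (0,1/2): −√(3/7)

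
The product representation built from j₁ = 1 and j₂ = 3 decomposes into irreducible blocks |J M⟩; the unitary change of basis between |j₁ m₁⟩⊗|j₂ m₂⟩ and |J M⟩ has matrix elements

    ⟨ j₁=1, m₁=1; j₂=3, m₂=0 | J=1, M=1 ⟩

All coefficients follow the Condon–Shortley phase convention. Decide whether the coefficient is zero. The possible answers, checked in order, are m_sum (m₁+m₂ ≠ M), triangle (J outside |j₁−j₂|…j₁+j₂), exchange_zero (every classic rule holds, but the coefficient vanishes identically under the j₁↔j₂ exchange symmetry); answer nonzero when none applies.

m-sum: m₁+m₂ = 1+0 = 1, M = 1  ✓
triangle: need |j₁−j₂| ≤ J ≤ j₁+j₂, i.e. J ∈ [2, 4]; J = 1 is outside ✗ ⇒ coefficient is 0

triangle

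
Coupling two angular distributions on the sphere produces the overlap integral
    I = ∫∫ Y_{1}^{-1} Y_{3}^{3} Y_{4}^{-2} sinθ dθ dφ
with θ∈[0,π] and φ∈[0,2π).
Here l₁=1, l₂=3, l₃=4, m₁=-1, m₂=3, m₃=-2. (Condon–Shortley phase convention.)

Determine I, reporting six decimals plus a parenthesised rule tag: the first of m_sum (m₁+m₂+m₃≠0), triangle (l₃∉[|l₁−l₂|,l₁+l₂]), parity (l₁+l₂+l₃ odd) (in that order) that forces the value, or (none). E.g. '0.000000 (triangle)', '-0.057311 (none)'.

0.061558 (none)

Rules hold: Σm=0, L=8 even, 2≤4≤4.
N = 3·7·9 = 189
Δ = 0!·2!·6!/9! = 1/252
Racah Σ t=0..0: t=0:+1/36 = 1/36
⇒ 3j(1 3 4; 0 0 0)² = 4/63, sgn +1
Racah Σ t=0..0: t=0:+1/1440 = 1/1440
⇒ 3j(1 3 4; -1 3 -2)² = 1/252, sgn +1
4πI² = N·(3j₀)²·(3jₘ)² = 1/21
I = +1·√(0.047619/4π) = 0.06155813
No selection rule forces the value: the integral is nonzero (none).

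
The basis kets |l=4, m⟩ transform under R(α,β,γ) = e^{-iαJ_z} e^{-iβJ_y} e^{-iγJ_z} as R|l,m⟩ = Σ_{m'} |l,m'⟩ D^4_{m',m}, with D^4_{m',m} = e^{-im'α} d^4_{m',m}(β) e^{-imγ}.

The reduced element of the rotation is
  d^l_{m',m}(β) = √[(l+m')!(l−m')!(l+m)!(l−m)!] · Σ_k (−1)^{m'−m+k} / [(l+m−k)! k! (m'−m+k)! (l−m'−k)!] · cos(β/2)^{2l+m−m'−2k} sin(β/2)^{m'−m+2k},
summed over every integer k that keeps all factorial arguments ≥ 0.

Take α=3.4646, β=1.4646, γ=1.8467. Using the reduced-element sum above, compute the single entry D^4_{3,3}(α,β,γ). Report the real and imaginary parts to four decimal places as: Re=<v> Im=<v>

First d^4_{3,3}(β=1.4646), then the phase factors e^{-i(3)α} and e^{-i(3)γ}:
With c≡cos(β/2)=0.743639 and s≡sin(β/2)=0.668582, N=[5040·1·5040·1]^{1/2}=5040.000000
k: max(0,(3)−(3))=0 … min(4+(3),4−(3))=1
  k=0: (−1)^0·5040.0000/(5040)·0.7436^8·0.6686^0 = +0.093518
  k=1: (−1)^1·5040.0000/(720)·0.7436^6·0.6686^2 = -0.529150
d^4_{3,3}(1.4646) = +0.093518 -0.529150 = -0.435632
Phases: e^{-i·(3)·3.4646}=-0.566106+0.824332i, e^{-i·(3)·1.8467}=+0.736385+0.676563i ⇒ D=+0.424560-0.097590i

Re=0.4246 Im=-0.0976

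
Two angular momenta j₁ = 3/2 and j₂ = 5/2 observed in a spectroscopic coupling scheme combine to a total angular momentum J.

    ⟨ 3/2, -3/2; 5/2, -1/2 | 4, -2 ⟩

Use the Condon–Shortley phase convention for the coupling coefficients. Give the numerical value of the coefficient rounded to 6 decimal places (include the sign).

+0.597614  (= +√(5/14))

√[9·0!3!5!/9! · 0!3!2!3!2!6!] = √(12960/7)
  +(−1)^0/∏(0,0,3,2,0,3)! = 1/72  (running 1/72)
⟨..|..⟩ = √(12960/7)·(1/72) = +0.597614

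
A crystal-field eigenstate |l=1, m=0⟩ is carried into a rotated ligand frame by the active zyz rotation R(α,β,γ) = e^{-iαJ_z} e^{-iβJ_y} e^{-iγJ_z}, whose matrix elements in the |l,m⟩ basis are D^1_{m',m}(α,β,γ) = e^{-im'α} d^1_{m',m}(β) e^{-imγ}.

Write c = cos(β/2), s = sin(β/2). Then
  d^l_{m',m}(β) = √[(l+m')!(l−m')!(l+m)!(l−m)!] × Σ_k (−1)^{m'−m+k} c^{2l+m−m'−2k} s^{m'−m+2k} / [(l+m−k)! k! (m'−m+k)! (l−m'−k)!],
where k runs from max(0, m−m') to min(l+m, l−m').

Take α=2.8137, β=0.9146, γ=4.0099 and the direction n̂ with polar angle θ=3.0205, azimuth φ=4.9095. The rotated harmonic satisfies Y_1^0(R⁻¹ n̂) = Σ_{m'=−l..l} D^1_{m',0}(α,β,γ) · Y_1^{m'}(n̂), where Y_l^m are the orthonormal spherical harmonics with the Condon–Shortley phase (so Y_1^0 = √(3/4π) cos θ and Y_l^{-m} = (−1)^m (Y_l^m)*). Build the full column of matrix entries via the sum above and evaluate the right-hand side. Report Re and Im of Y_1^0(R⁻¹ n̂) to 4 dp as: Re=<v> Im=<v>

Re=-0.3194 Im=0.0000

Need the full column D^1_{m',0} for m'=−1..1 at α=2.8137, β=0.9146, γ=4.0099.
cos(β/2)=0.897248, sin(β/2)=0.441527
d^1_{-1,0}: single k=1 term ⇒ +0.560254;  D = -0.530405+0.180429i
d^1_{0,0}: k∈[0..1] ⇒ +0.805054 -0.194946 = +0.610108;  D = +0.610108+0.000000i
d^1_{1,0}: single k=0 term ⇒ -0.560254;  D = +0.530405+0.180429i
Y_1^{m'}(θ=3.0205,φ=4.9095) and Σ D·Y over m':
  (-0.5304+0.1804i)·(+0.0082+0.0409i)  (+0.6101+0.0000i)·(-0.4850+0.0000i)  (+0.5304+0.1804i)·(-0.0082+0.0409i)
Y_1^0(R⁻¹ n̂) = -0.319356+0.000000i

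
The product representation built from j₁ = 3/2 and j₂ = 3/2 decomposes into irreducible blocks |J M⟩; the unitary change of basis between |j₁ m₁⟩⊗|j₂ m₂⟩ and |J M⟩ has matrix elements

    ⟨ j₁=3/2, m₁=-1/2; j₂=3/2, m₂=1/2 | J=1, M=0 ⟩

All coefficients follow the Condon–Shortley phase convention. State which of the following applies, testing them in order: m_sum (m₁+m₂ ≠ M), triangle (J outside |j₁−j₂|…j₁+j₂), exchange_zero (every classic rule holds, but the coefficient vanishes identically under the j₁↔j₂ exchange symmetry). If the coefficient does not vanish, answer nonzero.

nonzero

m-sum: m₁+m₂ = -1/2+1/2 = 0, M = 0  ✓
triangle: |j₁−j₂| = 0 ≤ J = 1 ≤ j₁+j₂ = 3  ✓
exchange: j₁≠j₂ or m₁≠m₂ — the exchange symmetry imposes no constraint here
value check: CG = −√(1/20) = -0.223607 ≠ 0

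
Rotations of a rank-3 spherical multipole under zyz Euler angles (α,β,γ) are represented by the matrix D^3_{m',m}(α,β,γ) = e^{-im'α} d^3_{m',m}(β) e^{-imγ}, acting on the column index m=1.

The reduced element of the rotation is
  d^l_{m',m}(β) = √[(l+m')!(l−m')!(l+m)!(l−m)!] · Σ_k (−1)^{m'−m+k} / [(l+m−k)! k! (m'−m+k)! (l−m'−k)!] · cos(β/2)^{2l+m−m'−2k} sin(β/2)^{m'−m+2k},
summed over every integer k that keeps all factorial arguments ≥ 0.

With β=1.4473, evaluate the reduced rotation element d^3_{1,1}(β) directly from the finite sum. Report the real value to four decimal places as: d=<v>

d=-0.2814

d^3_{1,1}(β=1.4473) via the finite sum:
Half-angle: c=0.749394, s=0.662124. N=√(24·2·24·2)=48.000000
Admissible k: 0..2 (factorial args all ≥0)
  k=0: (−1)^0·48.0000/(48)·0.7494^6·0.6621^0 = +0.177117
  k=1: (−1)^1·48.0000/(6)·0.7494^4·0.6621^2 = -1.106140
  k=2: (−1)^2·48.0000/(8)·0.7494^2·0.6621^4 = +0.647634
d^3_{1,1}(1.4473) = +0.177117 -1.106140 +0.647634 = -0.281388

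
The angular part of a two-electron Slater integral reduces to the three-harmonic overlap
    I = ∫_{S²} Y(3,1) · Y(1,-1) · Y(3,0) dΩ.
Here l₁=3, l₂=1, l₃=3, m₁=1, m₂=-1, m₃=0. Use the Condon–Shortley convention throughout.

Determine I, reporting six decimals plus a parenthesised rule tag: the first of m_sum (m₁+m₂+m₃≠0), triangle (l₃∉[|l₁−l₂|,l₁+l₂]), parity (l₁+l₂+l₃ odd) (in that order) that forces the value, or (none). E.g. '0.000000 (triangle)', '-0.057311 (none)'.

0.000000 (parity)

Σlᵢ=7 odd — θ-integrand is odd under cosθ→−cosθ; I=0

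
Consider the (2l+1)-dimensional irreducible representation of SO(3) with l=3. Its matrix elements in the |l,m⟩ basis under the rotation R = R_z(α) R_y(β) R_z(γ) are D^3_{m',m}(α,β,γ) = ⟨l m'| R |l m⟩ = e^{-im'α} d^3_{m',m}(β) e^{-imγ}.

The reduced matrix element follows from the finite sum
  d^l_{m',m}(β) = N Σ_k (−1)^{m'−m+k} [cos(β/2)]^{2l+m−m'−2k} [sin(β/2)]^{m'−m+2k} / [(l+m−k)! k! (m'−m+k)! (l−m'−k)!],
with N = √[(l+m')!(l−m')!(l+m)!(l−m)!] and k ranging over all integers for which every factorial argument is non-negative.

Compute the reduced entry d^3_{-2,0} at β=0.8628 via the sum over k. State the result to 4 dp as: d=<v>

d^3_{-2,0}(β=0.8628) via the finite sum:
Half-angle: c=0.908381, s=0.418143. N=√(1·120·6·6)=65.726707
Admissible k: 2..3 (factorial args all ≥0)
  k=2: (−1)^0·65.7267/(12)·0.9084^4·0.4181^2 = +0.652053
  k=3: (−1)^1·65.7267/(12)·0.9084^2·0.4181^4 = -0.138164
d^3_{-2,0}(0.8628) = +0.652053 -0.138164 = +0.513888

d=0.5139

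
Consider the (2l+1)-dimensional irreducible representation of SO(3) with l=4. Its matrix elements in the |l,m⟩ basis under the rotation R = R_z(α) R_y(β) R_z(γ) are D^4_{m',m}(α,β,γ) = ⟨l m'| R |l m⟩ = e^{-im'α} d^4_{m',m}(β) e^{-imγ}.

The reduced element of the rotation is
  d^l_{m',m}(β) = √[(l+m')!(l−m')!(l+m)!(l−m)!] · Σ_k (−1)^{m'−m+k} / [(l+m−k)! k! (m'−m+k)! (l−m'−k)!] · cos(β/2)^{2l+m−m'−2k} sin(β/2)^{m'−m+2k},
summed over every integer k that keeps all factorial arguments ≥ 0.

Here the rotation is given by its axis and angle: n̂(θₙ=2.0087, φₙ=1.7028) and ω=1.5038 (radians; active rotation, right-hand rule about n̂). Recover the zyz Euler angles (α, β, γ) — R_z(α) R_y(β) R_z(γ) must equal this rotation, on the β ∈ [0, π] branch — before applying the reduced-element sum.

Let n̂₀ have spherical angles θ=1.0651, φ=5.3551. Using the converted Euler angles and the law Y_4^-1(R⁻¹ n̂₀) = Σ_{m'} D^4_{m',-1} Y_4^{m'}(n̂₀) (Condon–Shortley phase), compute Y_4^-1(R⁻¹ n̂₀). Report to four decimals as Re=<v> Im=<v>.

Re=-0.0012 Im=0.2757

Axis–angle → zyz. n̂ = (sinθₙcosφₙ, sinθₙsinφₙ, cosθₙ) = (-0.119201, +0.897764, -0.424042), ω = 1.5038.
R = I cosω + sinω [n̂]ₓ + (1−cosω) n̂n̂ᵀ gives
  R = [+0.080204, +0.323240, +0.942912; -0.522941, +0.818968, -0.236270; -0.848587, -0.474138, +0.234720]
β = atan2(√(R₁₃²+R₂₃²), R₃₃) = 1.333866; α = atan2(R₂₃, R₁₃) mod 2π = 6.037666; γ = atan2(R₃₂, −R₃₁) mod 2π = 5.773659
Need the full column D^4_{m',-1} for m'=−4..4 at α=6.0377, β=1.3339, γ=5.7737.
cos(β/2)=0.785723, sin(β/2)=0.618579
d^4_{-4,-1}: single k=3 term ⇒ +0.530427;  D = +0.041962-0.528765i
d^4_{-3,-1}: k∈[2..3] ⇒ +0.714622 -0.738205 = -0.023583;  D = -0.007524+0.022351i
d^4_{-2,-1}: k∈[1..3] ⇒ +0.485195 -1.503620 +0.621296 = -0.397129;  D = -0.214381+0.334294i
d^4_{-1,-1}: k∈[0..3] ⇒ +0.145263 -1.350508 +1.674091 -0.345867 = +0.122978;  D = +0.089558-0.084280i
d^4_{0,-1}: k∈[0..3] ⇒ -0.511440 +1.901945 -1.178826 +0.121773 = +0.333451;  D = +0.291095-0.162646i
d^4_{1,-1}: k∈[0..3] ⇒ +0.900339 -1.674091 +0.518801 -0.021437 = -0.276388;  D = -0.266812+0.072124i
d^4_{2,-1}: k∈[0..2] ⇒ -1.002413 +0.931944 -0.115524 = -0.185993;  D = -0.185961+0.003438i
d^4_{3,-1}: k∈[0..1] ⇒ +0.738205 -0.274524 = +0.463681;  D = +0.451782+0.104368i
d^4_{4,-1}: single k=0 term ⇒ -0.328759;  D = -0.292730-0.149638i
Y_4^{m'}(θ=1.0651,φ=5.3551) and Σ D·Y over m':
  (+0.0420-0.5288i)·(-0.2181-0.1400i)  (-0.0075+0.0224i)·(-0.3803+0.1420i)  (-0.2144+0.3343i)·(-0.0463+0.1579i)  (+0.0896-0.0843i)·(-0.1631-0.2178i)  (+0.2911-0.1626i)·(-0.2235+0.0000i)  (-0.2668+0.0721i)·(+0.1631-0.2178i)  (-0.1860+0.0034i)·(-0.0463-0.1579i)  (+0.4518+0.1044i)·(+0.3803+0.1420i)  (-0.2927-0.1496i)·(-0.2181+0.1400i)
Y_4^-1(R⁻¹ n̂) = -0.001222+0.275726i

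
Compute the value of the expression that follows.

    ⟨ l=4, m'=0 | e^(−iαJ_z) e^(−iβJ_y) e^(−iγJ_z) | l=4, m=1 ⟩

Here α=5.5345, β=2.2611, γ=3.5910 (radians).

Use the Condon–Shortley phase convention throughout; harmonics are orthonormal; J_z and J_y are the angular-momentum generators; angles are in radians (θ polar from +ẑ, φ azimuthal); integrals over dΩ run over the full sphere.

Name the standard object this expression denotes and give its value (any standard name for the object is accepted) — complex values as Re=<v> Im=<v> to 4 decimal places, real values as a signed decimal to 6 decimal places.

This is a Wigner D-matrix element — the rotation-matrix element ⟨l m'| R(α,β,γ) |l m⟩ in the angular-momentum basis.
D^4_{0,1}(5.5345,2.2611,3.5910) = e^{-i·0·5.5345}·d^4_{0,1}(2.2611)·e^{-i·1·3.5910}. Compute d first:
c=cos(2.261100/2)=0.426162, s=sin(2.261100/2)=0.904647; N=√[24·24·120·6]=643.987578
Admissible k: 1..4 (factorial args all ≥0)
  k=1: (−1)^0·643.9876/(144)·0.4262^7·0.9046^1 = +0.010328
  k=2: (−1)^1·643.9876/(24)·0.4262^5·0.9046^3 = -0.279241
  k=3: (−1)^2·643.9876/(24)·0.4262^3·0.9046^5 = +1.258306
  k=4: (−1)^3·643.9876/(144)·0.4262^1·0.9046^7 = -0.945025
d^4_{0,1}(2.2611) = +0.010328 -0.279241 +1.258306 -0.945025 = +0.044369
D = (+1.000000+0.000000i)·(+0.044369)·(-0.900705+0.434432i) = -0.039964+0.019275i

Wigner D-matrix element, Re=-0.0400 Im=0.0193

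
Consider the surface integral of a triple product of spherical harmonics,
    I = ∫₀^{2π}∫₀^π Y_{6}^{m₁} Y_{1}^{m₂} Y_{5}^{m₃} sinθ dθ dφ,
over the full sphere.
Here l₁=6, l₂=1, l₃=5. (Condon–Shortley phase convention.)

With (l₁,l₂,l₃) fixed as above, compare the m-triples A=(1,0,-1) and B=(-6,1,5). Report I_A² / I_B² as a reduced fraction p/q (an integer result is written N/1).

35/66

Shared (l₁,l₂,l₃)=(6,1,5): N and (l;000)² cancel in I_A²/I_B².
A: Δ = 2!·10!·0!/13! = 1/858; Racah Σ t=1..1: t=1:−1/17280 = -1/17280; ⇒ 3j(6 1 5; 1 0 -1)² = 35/858, sgn -1
B: Δ = 2!·10!·0!/13! = 1/858; Racah Σ t=2..2: t=2:+1/7257600 = 1/7257600; ⇒ 3j(6 1 5; -6 1 5)² = 1/13, sgn +1
I_A²/I_B² = (35/858)/(1/13) = 35/66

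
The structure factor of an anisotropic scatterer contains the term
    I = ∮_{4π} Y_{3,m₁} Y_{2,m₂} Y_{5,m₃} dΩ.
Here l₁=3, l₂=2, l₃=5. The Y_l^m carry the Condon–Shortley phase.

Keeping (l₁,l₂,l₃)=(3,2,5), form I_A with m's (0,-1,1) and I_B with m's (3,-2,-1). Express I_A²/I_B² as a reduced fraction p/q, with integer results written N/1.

Same 3,2,5: normalisation and zero-m 3j drop out of the ratio.
A: Δ: 0! 6! 4! / 11! → 1/2310; sum: t=0:+1/216 = 1/216; 3j²(3 2 5; 0 -1 1) = Δ·Π!·Σ² = 8/231  (sign +1)
B: Δ: 0! 6! 4! / 11! → 1/2310; sum: t=0:+1/17280 = 1/17280; 3j²(3 2 5; 3 -2 -1) = Δ·Π!·Σ² = 1/2310  (sign +1)
I_A²/I_B² = (8/231)/(1/2310) = 80/1

80/1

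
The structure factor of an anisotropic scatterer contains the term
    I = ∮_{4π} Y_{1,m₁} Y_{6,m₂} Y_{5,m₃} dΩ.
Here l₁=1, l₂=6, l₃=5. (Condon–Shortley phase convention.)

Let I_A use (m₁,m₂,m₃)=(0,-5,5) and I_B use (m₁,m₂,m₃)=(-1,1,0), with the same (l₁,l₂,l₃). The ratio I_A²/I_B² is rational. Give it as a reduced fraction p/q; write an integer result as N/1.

Same 1,6,5: normalisation and zero-m 3j drop out of the ratio.
A: Δ: 2! 0! 10! / 13! → 1/858; sum: t=1:−1/3628800 = -1/3628800; 3j²(1 6 5; 0 -5 5) = Δ·Π!·Σ² = 1/78  (sign -1)
B: Δ: 2! 0! 10! / 13! → 1/858; sum: t=2:+1/28800 = 1/28800; 3j²(1 6 5; -1 1 0) = Δ·Π!·Σ² = 7/286  (sign -1)
I_A²/I_B² = (1/78)/(7/286) = 11/21

11/21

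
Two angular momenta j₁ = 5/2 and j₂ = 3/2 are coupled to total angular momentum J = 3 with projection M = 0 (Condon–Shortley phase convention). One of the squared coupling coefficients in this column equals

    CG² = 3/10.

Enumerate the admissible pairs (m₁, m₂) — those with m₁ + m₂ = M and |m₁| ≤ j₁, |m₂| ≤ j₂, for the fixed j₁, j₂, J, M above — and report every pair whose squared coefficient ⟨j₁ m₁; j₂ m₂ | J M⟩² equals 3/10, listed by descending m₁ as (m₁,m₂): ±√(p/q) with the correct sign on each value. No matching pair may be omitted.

Admissible pairs with m₁+m₂ = M = 0: (-3/2,3/2), (-1/2,1/2), (1/2,-1/2), (3/2,-3/2)
  (m₁,m₂)=(3/2,-3/2): CG² = 3/10, CG = +√(3/10)   ← matches the target
  (m₁,m₂)=(1/2,-1/2): CG² = 1/5, CG = +√(1/5)
  (m₁,m₂)=(-1/2,1/2): CG² = 1/5, CG = −√(1/5)
  (m₁,m₂)=(-3/2,3/2): CG² = 3/10, CG = −√(3/10)   ← matches the target
Pairs with CG² = 3/10: (3/2,-3/2): +√(3/10); (-3/2,3/2): −√(3/10)

(3/2,-3/2): +√(3/10); (-3/2,3/2): −√(3/10)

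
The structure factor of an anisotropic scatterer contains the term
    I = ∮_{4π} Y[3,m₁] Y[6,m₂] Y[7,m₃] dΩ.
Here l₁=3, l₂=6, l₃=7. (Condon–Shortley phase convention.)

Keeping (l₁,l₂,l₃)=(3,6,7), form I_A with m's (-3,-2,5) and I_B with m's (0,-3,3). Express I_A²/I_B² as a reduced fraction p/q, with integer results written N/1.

495/1

Same 3,6,7: normalisation and zero-m 3j drop out of the ratio.
A: Δ: 2! 4! 10! / 17! → 1/2042040; sum: t=2:+1/3870720 = 1/3870720; 3j²(3 6 7; -3 -2 5) = Δ·Π!·Σ² = 135/6188  (sign +1)
B: Δ: 2! 4! 10! / 17! → 1/2042040; sum: t=0:+1/362880 t=1:−1/322560 t=2:+1/4354560 = -1/8709120; 3j²(3 6 7; 0 -3 3) = Δ·Π!·Σ² = 3/68068  (sign -1)
I_A²/I_B² = (135/6188)/(3/68068) = 495/1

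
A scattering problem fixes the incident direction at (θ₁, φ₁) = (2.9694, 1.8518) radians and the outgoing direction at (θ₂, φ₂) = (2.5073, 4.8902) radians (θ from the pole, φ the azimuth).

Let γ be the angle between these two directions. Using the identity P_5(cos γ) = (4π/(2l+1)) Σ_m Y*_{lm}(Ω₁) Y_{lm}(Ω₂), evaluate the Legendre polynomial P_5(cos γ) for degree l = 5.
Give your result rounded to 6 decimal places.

Addition theorem: P_5(cos γ) = (4π/11) Σ_m Y*_{lm}(Ω₁) Y_{lm}(Ω₂), m = −5…5:
  m=-5: Y*=-0.00007 + 0.00001j  Y=0.02634 + 0.02138j  product -0.00000 - 0.00000j
  m=-4: Y*=-0.00054 - 0.00112j  Y=-0.11045 + 0.09518j  product 0.00017 + 0.00007j
  m=-3: Y*=0.01005 - 0.00896j  Y=-0.17717 - 0.30001j  product -0.00447 - 0.00143j
  m=-2: Y*=0.07931 + 0.04994j  Y=0.42535 - 0.15798j  product 0.04162 + 0.00871j
  m=-1: Y*=-0.10952 + 0.37942j  Y=0.02541 + 0.14137j  product -0.05642 - 0.00584j
  m=+0: Y*=-0.73859 + 0.00000j  Y=0.36706 + 0.00000j  product -0.27111 + 0.00000j
  m=+1: Y*=0.10952 + 0.37942j  Y=-0.02541 + 0.14137j  product -0.05642 + 0.00584j
  m=+2: Y*=0.07931 - 0.04994j  Y=0.42535 + 0.15798j  product 0.04162 - 0.00871j
  m=+3: Y*=-0.01005 - 0.00896j  Y=0.17717 - 0.30001j  product -0.00447 + 0.00143j
  m=+4: Y*=-0.00054 + 0.00112j  Y=-0.11045 - 0.09518j  product 0.00017 - 0.00007j
  m=+5: Y*=0.00007 + 0.00001j  Y=-0.02634 + 0.02138j  product -0.00000 + 0.00000j
Accumulated sum -0.30931 - 0.00000j; after 4π/(2l+1) scaling, -0.35336 - 0.00000j ⇒ P_5 = -0.353356

-0.353356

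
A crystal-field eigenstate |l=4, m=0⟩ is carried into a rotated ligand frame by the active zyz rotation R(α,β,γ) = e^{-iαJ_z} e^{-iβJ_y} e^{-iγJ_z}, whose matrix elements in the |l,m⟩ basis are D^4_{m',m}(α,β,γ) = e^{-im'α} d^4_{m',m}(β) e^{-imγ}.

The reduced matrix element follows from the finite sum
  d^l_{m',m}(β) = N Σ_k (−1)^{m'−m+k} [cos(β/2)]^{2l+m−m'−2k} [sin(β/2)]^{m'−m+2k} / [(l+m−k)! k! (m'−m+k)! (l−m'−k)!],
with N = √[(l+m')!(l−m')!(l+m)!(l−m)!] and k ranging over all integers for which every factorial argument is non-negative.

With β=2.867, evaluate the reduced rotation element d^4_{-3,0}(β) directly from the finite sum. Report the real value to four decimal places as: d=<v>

d=-0.0284

d^4_{-3,0}(β=2.8670) via the finite sum:
With c≡cos(β/2)=0.136865 and s≡sin(β/2)=0.990590, N=[1·5040·24·24]^{1/2}=1703.830978
k: max(0,(0)−(-3))=3 … min(4+(0),4−(-3))=4
  k=3: (−1)^0·1703.8310/(144)·0.1369^5·0.9906^3 = +0.000552
  k=4: (−1)^1·1703.8310/(144)·0.1369^3·0.9906^5 = -0.028934
d^4_{-3,0}(2.8670) = +0.000552 -0.028934 = -0.028382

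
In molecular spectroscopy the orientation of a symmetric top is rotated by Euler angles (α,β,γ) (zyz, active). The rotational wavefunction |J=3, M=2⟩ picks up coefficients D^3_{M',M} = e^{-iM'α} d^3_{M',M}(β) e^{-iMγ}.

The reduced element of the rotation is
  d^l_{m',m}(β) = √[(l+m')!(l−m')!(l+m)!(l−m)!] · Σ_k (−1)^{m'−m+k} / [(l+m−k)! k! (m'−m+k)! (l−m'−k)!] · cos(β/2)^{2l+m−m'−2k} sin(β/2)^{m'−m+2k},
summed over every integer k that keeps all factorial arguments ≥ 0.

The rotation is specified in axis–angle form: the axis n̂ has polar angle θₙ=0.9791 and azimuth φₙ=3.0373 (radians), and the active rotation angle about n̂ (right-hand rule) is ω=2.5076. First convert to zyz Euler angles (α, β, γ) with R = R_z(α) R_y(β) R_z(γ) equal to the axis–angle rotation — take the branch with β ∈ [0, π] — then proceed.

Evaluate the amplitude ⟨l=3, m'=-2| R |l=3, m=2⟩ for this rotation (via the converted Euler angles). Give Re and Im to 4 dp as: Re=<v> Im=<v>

Re=0.4485 Im=-0.1988

Axis–angle → zyz. n̂ = (sinθₙcosφₙ, sinθₙsinφₙ, cosθₙ) = (-0.825486, +0.086406, +0.557770), ω = 2.5076.
R = I cosω + sinω [n̂]ₓ + (1−cosω) n̂n̂ᵀ gives
  R = [+0.424763, -0.459196, -0.780202; +0.201612, -0.792188, +0.576013; -0.882570, -0.401967, -0.243912]
β = atan2(√(R₁₃²+R₂₃²), R₃₃) = 1.817194; α = atan2(R₂₃, R₁₃) mod 2π = 2.505630; γ = atan2(R₃₂, −R₃₁) mod 2π = 5.855808
Split into d^3_{-2,2}(β=1.8172) × two z-phases.
c=cos(1.817194/2)=0.614853, s=sin(1.817194/2)=0.788642; N=√[1·120·120·1]=120.000000
k: max(0,(2)−(-2))=4 … min(3+(2),3−(-2))=5
  k=4: (−1)^0·120.0000/(24)·0.6149^2·0.7886^4 = +0.731192
  k=5: (−1)^1·120.0000/(120)·0.6149^0·0.7886^6 = -0.240591
d^3_{-2,2}(1.8172) = +0.731192 -0.240591 = +0.490601
D = (+0.294442-0.955669i)·(+0.490601)·(+0.656404+0.754410i) = +0.448527-0.198780i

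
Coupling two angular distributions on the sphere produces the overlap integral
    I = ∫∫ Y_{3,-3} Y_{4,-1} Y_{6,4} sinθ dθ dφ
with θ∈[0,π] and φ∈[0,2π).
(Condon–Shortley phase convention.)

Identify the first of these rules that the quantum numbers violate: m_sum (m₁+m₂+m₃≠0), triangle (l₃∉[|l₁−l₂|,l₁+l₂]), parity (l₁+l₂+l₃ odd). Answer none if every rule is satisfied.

azimuthal sum: -3 − 1 + 4 = 0  ✓
1 ≤ 6 ≤ 7 (triangle on l)  ✓
L = 3 + 4 + 6 = 13 (odd)  ✗

parity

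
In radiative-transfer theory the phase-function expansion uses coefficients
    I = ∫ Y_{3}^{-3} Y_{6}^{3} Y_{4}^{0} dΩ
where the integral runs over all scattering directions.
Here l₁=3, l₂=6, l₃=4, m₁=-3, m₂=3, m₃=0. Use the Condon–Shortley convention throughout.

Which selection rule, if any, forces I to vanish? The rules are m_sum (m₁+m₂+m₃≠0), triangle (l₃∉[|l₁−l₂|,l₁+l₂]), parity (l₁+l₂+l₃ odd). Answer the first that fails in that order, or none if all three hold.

m₁+m₂+m₃ = -3 + 3 + 0 = 0  ✓
triangle: |3−6|=3 ≤ l₃=4 ≤ 3+6=9  ✓
parity: l₁+l₂+l₃ = 13 is odd  ✗

parity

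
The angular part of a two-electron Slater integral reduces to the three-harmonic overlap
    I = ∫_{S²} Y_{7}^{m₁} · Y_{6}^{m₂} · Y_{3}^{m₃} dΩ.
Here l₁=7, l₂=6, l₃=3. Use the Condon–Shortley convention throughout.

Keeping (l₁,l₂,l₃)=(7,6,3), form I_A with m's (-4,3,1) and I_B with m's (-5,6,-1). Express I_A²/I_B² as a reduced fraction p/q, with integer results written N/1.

l's match ⇒ only the (l;m) 3-j factors differ between A and B.
A: triangle coeff Δ(7,6,3) = 1/2042040; Σ_t [7,9]: t=7:−1/1451520 t=8:+1/483840 t=9:−1/2903040 = 1/967680; (3j)²=81/6188 [(7 6 3; -4 3 1)], sign=+1
B: triangle coeff Δ(7,6,3) = 1/2042040; Σ_t [10,10]: t=10:+1/29030400 = 1/29030400; (3j)²=99/7735 [(7 6 3; -5 6 -1)], sign=+1
I_A²/I_B² = (81/6188)/(99/7735) = 45/44

45/44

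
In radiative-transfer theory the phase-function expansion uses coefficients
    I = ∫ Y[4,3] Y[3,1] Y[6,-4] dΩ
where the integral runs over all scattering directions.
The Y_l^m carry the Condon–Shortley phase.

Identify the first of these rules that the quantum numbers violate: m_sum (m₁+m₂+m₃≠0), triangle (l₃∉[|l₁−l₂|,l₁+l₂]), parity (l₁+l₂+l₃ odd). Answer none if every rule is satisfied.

parity

m₁+m₂+m₃ = 3 + 1 − 4 = 0  ✓
triangle: |4−3|=1 ≤ l₃=6 ≤ 4+3=7  ✓
parity: l₁+l₂+l₃ = 13 is odd  ✗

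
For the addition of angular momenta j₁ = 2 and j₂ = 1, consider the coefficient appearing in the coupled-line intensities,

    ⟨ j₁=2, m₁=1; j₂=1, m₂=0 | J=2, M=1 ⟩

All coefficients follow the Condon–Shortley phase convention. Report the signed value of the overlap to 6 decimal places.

+0.408248

√[5·1!3!1!/6! · 3!1!1!1!3!1!] = √(3/2)
  +(−1)^0/∏(0,1,1,1,2,0)! = 1/2  (running 1/2)
  +(−1)^1/∏(1,0,0,0,3,1)! = -1/6  (running 1/3)
⟨..|..⟩ = √(3/2)·(1/3) = +0.408248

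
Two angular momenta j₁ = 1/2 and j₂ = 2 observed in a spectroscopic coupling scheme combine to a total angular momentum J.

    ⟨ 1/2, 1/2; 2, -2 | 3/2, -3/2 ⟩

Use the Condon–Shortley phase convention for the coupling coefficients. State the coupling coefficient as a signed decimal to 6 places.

√[4·1!0!3!/5! · 1!0!0!4!0!3!] = √(144/5)
  +(−1)^0/∏(0,1,0,0,0,3)! = 1/6  (running 1/6)
⟨..|..⟩ = √(144/5)·(1/6) = +0.894427

+√(4/5) ≈ +0.894427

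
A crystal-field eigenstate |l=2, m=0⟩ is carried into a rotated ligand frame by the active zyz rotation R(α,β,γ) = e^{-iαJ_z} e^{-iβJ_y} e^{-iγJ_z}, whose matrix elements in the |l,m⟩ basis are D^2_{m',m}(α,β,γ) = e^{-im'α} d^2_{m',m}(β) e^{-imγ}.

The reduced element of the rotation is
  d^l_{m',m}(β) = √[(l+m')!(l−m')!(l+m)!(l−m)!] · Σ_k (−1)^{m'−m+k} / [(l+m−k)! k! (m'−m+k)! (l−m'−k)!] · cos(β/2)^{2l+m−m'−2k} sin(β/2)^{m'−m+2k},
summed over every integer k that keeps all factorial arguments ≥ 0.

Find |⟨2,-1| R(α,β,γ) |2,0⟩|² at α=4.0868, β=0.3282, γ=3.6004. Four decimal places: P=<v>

D^2_{-1,0}(4.0868,0.3282,3.6004) = e^{-i·-1·4.0868}·d^2_{-1,0}(0.3282)·e^{-i·0·3.6004}. Compute d first:
With c≡cos(β/2)=0.986566 and s≡sin(β/2)=0.163364, N=[1·6·2·2]^{1/2}=4.898979
The bounds max(0,m−m')=1 and min(l+m,l−m')=2 give 2 terms
  k=1: (−1)^0·4.8990/(2)·0.9866^3·0.1634^1 = +0.384248
  k=2: (−1)^1·4.8990/(2)·0.9866^1·0.1634^3 = -0.010536
d^2_{-1,0}(0.3282) = +0.384248 -0.010536 = +0.373712
|D^2_{-1,0}|² = |d^2_{-1,0}(β)|² = (+0.373712)² = 0.139661 (the z-rotation phases have unit modulus)

P=0.1397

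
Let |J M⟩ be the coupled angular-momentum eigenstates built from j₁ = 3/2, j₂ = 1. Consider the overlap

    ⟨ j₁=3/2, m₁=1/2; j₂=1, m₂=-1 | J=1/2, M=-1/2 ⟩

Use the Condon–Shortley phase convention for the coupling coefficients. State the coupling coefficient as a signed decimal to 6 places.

+0.408248

triangle: 2!*1!*0!/4! = 2/24
(j±m)!: 2!*1!*0!*2!*0!*1! = 4
prefactor² = (2J+1)*Δ*N² = 2/3
  k=0: +1/(0!*2!*1!*0!*0!*0!) = 1/2
Σ = 1/2  ⇒  CG² = 2/3*(1/2)² = 1/6
CG = +√(1/6) = +0.408248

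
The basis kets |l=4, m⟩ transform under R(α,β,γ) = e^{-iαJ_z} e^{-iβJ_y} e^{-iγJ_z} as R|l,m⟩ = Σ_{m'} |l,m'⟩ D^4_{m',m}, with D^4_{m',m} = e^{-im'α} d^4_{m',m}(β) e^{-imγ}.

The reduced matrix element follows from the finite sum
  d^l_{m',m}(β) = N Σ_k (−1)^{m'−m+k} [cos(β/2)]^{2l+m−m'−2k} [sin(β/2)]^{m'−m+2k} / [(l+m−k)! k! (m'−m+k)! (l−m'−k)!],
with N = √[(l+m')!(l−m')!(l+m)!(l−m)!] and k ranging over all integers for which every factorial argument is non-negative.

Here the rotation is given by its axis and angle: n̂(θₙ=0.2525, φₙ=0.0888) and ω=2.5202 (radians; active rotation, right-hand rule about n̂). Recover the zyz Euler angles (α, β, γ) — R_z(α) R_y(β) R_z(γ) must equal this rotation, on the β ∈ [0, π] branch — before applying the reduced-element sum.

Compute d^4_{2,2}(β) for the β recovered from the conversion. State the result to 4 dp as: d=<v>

Axis–angle → zyz. n̂ = (sinθₙcosφₙ, sinθₙsinφₙ, cosθₙ) = (+0.248841, +0.022155, +0.968291), ω = 2.5202.
R = I cosω + sinω [n̂]ₓ + (1−cosω) n̂n̂ᵀ gives
  R = [-0.700800, -0.553712, +0.449758; +0.573704, -0.812179, -0.105972; +0.423962, +0.183763, +0.886841]
β = atan2(√(R₁₃²+R₂₃²), R₃₃) = 0.480332; α = atan2(R₂₃, R₁₃) mod 2π = 6.051786; γ = atan2(R₃₂, −R₃₁) mod 2π = 2.732593
d^4_{2,2}(β=0.4803) via the finite sum:
c=cos(0.480332/2)=0.971298, s=sin(0.480332/2)=0.237864; N=√[720·2·720·2]=1440.000000
Admissible k: 0..2 (factorial args all ≥0)
  k=0: (−1)^0·1440.0000/(1440)·0.9713^8·0.2379^0 = +0.792176
  k=1: (−1)^1·1440.0000/(120)·0.9713^6·0.2379^2 = -0.570105
  k=2: (−1)^2·1440.0000/(96)·0.9713^4·0.2379^4 = +0.042738
d^4_{2,2}(0.4803) = +0.792176 -0.570105 +0.042738 = +0.264809

d=0.2648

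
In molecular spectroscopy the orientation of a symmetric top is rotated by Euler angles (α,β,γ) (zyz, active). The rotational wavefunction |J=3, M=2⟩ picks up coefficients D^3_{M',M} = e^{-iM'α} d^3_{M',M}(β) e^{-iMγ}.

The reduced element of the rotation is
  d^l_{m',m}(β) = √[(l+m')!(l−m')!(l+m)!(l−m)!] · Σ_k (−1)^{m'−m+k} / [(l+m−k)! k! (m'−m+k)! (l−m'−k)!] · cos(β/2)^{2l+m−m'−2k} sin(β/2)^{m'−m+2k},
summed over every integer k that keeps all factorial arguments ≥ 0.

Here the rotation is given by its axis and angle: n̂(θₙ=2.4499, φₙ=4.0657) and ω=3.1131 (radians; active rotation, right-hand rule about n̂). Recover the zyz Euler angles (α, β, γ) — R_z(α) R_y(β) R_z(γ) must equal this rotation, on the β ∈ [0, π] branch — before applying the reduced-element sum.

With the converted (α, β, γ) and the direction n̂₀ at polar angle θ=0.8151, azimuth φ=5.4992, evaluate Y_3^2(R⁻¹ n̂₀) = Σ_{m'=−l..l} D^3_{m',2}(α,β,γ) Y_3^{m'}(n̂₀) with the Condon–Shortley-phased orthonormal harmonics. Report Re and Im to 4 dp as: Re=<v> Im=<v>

Re=-0.0167 Im=-0.0047

Axis–angle → zyz. n̂ = (sinθₙcosφₙ, sinθₙsinφₙ, cosθₙ) = (-0.384330, -0.509051, -0.770167), ω = 3.1131.
R = I cosω + sinω [n̂]ₓ + (1−cosω) n̂n̂ᵀ gives
  R = [-0.704235, +0.413148, +0.577374; +0.369266, -0.481434, +0.794899; +0.606379, +0.773000, +0.186481]
β = atan2(√(R₁₃²+R₂₃²), R₃₃) = 1.383217; α = atan2(R₂₃, R₁₃) mod 2π = 0.942604; γ = atan2(R₃₂, −R₃₁) mod 2π = 2.235982
Need the full column D^3_{m',2} for m'=−3..3 at α=0.9426, β=1.3832, γ=2.2360.
cos(β/2)=0.770221, sin(β/2)=0.637777
d^3_{-3,2}: single k=5 term ⇒ +0.199084;  D = -0.014591-0.198548i
d^3_{-2,2}: k∈[4..5] ⇒ +0.490768 -0.067300 = +0.423468;  D = -0.359942-0.223085i
d^3_{-1,2}: k∈[3..4] ⇒ +0.749692 -0.257016 = +0.492676;  D = -0.456098+0.186292i
d^3_{0,2}: k∈[2..3] ⇒ +0.784079 -0.537609 = +0.246470;  D = -0.058688+0.239381i
d^3_{1,2}: k∈[1..2] ⇒ +0.546696 -0.749692 = -0.202996;  D = -0.131112-0.154974i
d^3_{2,2}: k∈[0..1] ⇒ +0.208782 -0.715763 = -0.506981;  D = -0.505594+0.037476i
d^3_{3,2}: single k=0 term ⇒ -0.423469;  D = -0.222858+0.360084i
Y_3^{m'}(θ=0.8151,φ=5.4992) and Σ D·Y over m':
  (-0.0146-0.1985i)·(-0.1132+0.1142i)  (-0.3599-0.2231i)·(+0.0010+0.3712i)  (-0.4561+0.1863i)·(+0.2251+0.2245i)  (-0.0587+0.2394i)·(-0.1659+0.0000i)  (-0.1311-0.1550i)·(-0.2251+0.2245i)  (-0.5056+0.0375i)·(+0.0010-0.3712i)  (-0.2229+0.3601i)·(+0.1132+0.1142i)
Y_3^2(R⁻¹ n̂) = -0.016661-0.004693i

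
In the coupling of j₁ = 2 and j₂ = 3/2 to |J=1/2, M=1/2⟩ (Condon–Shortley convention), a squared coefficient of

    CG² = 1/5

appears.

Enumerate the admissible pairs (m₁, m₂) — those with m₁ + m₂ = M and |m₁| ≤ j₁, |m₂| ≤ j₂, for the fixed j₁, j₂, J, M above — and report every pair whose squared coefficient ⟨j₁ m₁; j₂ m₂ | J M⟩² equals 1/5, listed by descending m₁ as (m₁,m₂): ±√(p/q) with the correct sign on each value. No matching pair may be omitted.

Admissible pairs with m₁+m₂ = M = 1/2: (-1,3/2), (0,1/2), (1,-1/2), (2,-3/2)
  (m₁,m₂)=(2,-3/2): CG² = 2/5, CG = +√(2/5)
  (m₁,m₂)=(1,-1/2): CG² = 3/10, CG = −√(3/10)
  (m₁,m₂)=(0,1/2): CG² = 1/5, CG = +√(1/5)   ← matches the target
  (m₁,m₂)=(-1,3/2): CG² = 1/10, CG = −√(1/10)
Pairs with CG² = 1/5: (0,1/2): +√(1/5)

(0,1/2): +√(1/5)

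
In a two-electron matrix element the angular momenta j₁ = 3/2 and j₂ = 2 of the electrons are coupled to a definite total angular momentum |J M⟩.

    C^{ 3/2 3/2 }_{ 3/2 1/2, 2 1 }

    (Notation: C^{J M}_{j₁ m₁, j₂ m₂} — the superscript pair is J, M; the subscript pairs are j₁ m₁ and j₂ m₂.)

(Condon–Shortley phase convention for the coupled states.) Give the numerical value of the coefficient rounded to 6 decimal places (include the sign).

j₁+j₂−J=2  J+j₁−j₂=1  J−j₁+j₂=2  j₁+j₂+J+1=6
(j₁±m₁, j₂±m₂, J±M) = (2,1,3,1,3,0)
P² = 8/5
sum k=1..1:
  [1] −1/2 = -1/2
S = -1/2
C² = P²·S² = 2/5 ; C = -0.632456

−√(2/5) = -0.632456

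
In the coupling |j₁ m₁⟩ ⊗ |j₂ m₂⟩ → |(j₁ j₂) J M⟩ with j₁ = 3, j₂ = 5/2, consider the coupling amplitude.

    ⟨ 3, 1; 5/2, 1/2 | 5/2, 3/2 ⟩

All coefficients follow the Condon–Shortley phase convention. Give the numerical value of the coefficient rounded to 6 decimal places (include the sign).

-0.169031

triangle: 3!×3!×2!/9! = 72/362880
(j±m)!: 4!×2!×3!×2!×4!×1! = 13824
prefactor² = (2J+1)×Δ×N² = 576/35
  k=1: −1/(1!×2!×1!×2!×2!×0!) = -1/8
  k=2: +1/(2!×1!×0!×1!×3!×1!) = 1/12
Σ = -1/24  ⇒  CG² = 576/35×(-1/24)² = 1/35
CG = −√(1/35) = -0.169031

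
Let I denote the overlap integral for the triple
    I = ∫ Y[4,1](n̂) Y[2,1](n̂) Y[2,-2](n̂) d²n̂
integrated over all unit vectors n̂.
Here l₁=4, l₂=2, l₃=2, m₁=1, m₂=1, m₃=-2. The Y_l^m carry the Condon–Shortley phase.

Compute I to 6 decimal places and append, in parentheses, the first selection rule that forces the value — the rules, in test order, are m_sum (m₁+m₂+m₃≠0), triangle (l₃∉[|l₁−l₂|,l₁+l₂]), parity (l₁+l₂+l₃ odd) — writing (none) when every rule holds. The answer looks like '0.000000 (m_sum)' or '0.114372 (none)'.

-0.090112 (none)

Rules hold: Σm=0, L=8 even, 2≤2≤6.
N = 9·5·5 = 225
Δ = 4!·4!·0!/9! = 1/630
Racah Σ t=2..2: t=2:+1/16 = 1/16
⇒ 3j(4 2 2; 0 0 0)² = 2/35, sgn +1
Racah Σ t=3..3: t=3:−1/144 = -1/144
⇒ 3j(4 2 2; 1 1 -2)² = 1/126, sgn -1
4πI² = N·(3j₀)²·(3jₘ)² = 5/49
I = -1·√(0.102041/4π) = -0.09011188
No selection rule forces the value: the integral is nonzero (none).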